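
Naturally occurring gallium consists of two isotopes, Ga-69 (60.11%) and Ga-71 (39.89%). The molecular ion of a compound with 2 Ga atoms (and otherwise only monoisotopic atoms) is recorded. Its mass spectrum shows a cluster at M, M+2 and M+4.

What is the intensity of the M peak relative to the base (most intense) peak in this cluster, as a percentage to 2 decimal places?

(0.6011 + 0.3989)^2 gives M 0.3613, M+2 0.4796, M+4 0.1591; the largest is M+2.
P(M+2) = C(2,1) × 0.6011^1 × 0.3989^1 = 2 × 0.6011 × 0.3989 = 0.479558 (base)
P(M) = C(2,0) × 0.6011^2 × 0.3989^0 = 1 × 0.36132121 × 1.0000 = 0.361321
Relative intensity = 0.361321 / 0.479558 × 100 = 75.34

75.34%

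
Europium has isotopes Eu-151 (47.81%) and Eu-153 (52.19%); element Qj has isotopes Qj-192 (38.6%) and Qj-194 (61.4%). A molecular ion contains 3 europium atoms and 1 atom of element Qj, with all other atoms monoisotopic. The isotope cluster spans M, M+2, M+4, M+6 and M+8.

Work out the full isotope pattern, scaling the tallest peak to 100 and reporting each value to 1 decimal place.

11.4 : 55.4 : 100.0 : 79.5 : 23.6

Europium pattern (n=3): 0.10928391 : 0.3578871 : 0.39067407 : 0.14215492
Element Qj pattern (n=1): 0.3860 : 0.6140
Convolve the two distributions (both contribute in 2-u steps):
  M: 0.10928391×0.3860 = 0.042184
  M+2: 0.10928391×0.6140 + 0.3578871×0.3860 = 0.205245
  M+4: 0.3578871×0.6140 + 0.39067407×0.3860 = 0.370543
  M+6: 0.39067407×0.6140 + 0.14215492×0.3860 = 0.294746
  M+8: 0.14215492×0.6140 = 0.087283
Scale to base peak (0.370543) = 100: 11.4 : 55.4 : 100.0 : 79.5 : 23.6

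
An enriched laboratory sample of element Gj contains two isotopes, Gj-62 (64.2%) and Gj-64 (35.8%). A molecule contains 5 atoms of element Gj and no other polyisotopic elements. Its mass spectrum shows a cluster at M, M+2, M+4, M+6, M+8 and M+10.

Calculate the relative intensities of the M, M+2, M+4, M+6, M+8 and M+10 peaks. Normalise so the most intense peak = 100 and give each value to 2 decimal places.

32.16 : 89.66 : 100.00 : 55.76 : 15.55 : 1.73

Each Gj atom is independently Gj-62 (p = 0.642) or Gj-64 (q = 0.358); the cluster is the binomial expansion (p + q)^5.
P(M) = 0.642^5 = 0.109062
P(M+2) = 5 × 0.642^4 × 0.358^1 = 0.304084
P(M+4) = 10 × 0.642^3 × 0.358^2 = 0.339134
P(M+6) = 10 × 0.642^2 × 0.358^3 = 0.189112
P(M+8) = 5 × 0.642^1 × 0.358^4 = 0.052727
P(M+10) = 0.358^5 = 0.005881
The M+4 peak is largest (0.339134); scaling to 100 gives 32.16 : 89.66 : 100.00 : 55.76 : 15.55 : 1.73.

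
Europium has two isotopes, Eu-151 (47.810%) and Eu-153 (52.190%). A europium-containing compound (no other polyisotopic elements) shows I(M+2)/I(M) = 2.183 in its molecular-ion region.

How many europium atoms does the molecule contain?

2

The M+2/M ratio from n Eu atoms is n · q/p = n · 0.52190/0.47810.
n = 2.183 × 0.47810/0.52190 = 2.00 ≈ 2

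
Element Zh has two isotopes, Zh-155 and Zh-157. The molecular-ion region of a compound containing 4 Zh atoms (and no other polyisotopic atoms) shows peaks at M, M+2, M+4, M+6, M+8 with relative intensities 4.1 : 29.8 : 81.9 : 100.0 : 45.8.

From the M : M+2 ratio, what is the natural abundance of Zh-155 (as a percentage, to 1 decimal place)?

35.5%

Write p for the Zh-155 fraction. I(M+2)/I(M) = [C(4,1)·p^3·(1−p)] / p^4 = 4·(1−p)/p = 29.8/4.1 = 7.2683
(1−p)/p = 7.2683/4 = 1.8171  ⇒  p = 1/(1 + 1.8171) = 0.3550
Zh-155: 35.5%, Zh-157: 64.5%.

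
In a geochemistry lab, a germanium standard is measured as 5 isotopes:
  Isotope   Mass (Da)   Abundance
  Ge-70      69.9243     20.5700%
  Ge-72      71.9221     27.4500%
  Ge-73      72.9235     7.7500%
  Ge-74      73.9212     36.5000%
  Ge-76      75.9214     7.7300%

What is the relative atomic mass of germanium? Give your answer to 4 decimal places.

The abundance-weighted mean is 0.205700 × 69.9243 + 0.274500 × 71.9221 + 0.077500 × 72.9235 + 0.365000 × 73.9212 + 0.077300 × 75.9214
= 14.38343 + 19.74262 + 5.65157 + 26.98124 + 5.86872 = 72.62758 Da

72.6276 Da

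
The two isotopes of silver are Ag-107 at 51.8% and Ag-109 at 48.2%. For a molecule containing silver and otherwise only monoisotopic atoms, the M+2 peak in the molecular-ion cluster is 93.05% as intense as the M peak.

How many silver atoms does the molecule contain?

1

With n Ag atoms, P(M+2)/P(M) = C(n,1)·p^(n−1)q / p^n = n·q/p = n · 0.482/0.518.
n = 0.9305 × 0.518/0.482 = 1.00 ≈ 1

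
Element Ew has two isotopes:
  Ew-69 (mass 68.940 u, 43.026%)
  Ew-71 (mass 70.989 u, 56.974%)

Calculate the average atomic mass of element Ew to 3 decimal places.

70.107 u

Ar = Σ fᵢ·mᵢ = 0.43026 × 68.940 + 0.56974 × 70.989
= 29.6621 + 40.4453 = 70.1074 u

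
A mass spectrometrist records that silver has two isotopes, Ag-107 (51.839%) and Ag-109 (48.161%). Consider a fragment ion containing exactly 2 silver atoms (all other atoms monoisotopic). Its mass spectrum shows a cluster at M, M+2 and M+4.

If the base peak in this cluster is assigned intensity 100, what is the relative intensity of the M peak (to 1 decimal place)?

53.8

Binomial terms of (0.51839 + 0.48161)^2: M 0.2687, M+2 0.4993, M+4 0.2319 → M+2 is the base peak.
P(M+2) = C(2,1) × 0.51839^1 × 0.48161^1 = 2 × 0.51839 × 0.48161 = 0.499324 (base)
P(M) = C(2,0) × 0.51839^2 × 0.48161^0 = 1 × 0.26872819 × 1.0000 = 0.268728
Relative intensity = 0.268728 / 0.499324 × 100 = 53.8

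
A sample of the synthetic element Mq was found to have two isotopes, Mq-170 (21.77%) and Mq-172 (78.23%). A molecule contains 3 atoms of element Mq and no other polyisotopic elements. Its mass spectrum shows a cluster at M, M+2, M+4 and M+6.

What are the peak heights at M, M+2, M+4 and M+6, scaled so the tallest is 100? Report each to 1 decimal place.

2.2 : 23.2 : 83.5 : 100.0

Each Mq atom is independently Mq-170 (p = 0.2177) or Mq-172 (q = 0.7823); the cluster is the binomial expansion (p + q)^3.
P(M) = 0.2177^3 = 0.010318
P(M+2) = 3 × 0.2177^2 × 0.7823^1 = 0.111227
P(M+4) = 3 × 0.2177^1 × 0.7823^2 = 0.399693
P(M+6) = 0.7823^3 = 0.478762
The M+6 peak is largest (0.478762); scaling to 100 gives 2.2 : 23.2 : 83.5 : 100.0.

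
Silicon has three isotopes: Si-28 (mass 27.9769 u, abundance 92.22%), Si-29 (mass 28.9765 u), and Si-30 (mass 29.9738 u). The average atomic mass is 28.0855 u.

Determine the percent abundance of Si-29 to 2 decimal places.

4.69%

The remaining 7.78% is split between Si-29 (fraction x) and Si-30 (fraction 0.0778 − x).
Substituting: 28.9765x + 29.9738(0.0778 − x) = 2.28520282
(28.9765 − 29.9738)x = -0.04675882  ⇒  x = 0.04689, y = 0.03091
Si-29: 4.69%, Si-30: 3.09%.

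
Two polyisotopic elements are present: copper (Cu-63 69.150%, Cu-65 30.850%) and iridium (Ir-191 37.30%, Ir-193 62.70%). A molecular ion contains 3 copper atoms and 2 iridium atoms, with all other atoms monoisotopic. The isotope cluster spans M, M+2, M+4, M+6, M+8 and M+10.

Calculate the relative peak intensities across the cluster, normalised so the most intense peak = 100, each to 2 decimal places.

12.62 : 59.33 : 100.00 : 74.20 : 25.06 : 3.17

Copper pattern (n=3): 0.33065611 : 0.44254842 : 0.19743483 : 0.02936064
Iridium pattern (n=2): 0.139129 : 0.467742 : 0.393129
Convolve the two distributions (both contribute in 2-u steps):
  M: 0.33065611×0.139129 = 0.046004
  M+2: 0.33065611×0.467742 + 0.44254842×0.139129 = 0.216233
  M+4: 0.33065611×0.393129 + 0.44254842×0.467742 + 0.19743483×0.139129 = 0.364458
  M+6: 0.44254842×0.393129 + 0.19743483×0.467742 + 0.02936064×0.139129 = 0.270412
  M+8: 0.19743483×0.393129 + 0.02936064×0.467742 = 0.091351
  M+10: 0.02936064×0.393129 = 0.011543
Scale to base peak (0.364458) = 100: 12.62 : 59.33 : 100.00 : 74.20 : 25.06 : 3.17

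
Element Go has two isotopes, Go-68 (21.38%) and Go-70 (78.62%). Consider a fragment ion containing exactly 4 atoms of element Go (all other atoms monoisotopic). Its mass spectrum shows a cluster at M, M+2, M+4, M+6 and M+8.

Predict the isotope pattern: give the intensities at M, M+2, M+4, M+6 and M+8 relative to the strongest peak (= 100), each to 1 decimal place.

The 4 Go atoms are independent, so intensities follow the terms of (0.2138 + 0.7862)^4.
P(M) = 0.2138^4 = 0.002089
P(M+2) = 4 × 0.2138^3 × 0.7862^1 = 0.030734
P(M+4) = 6 × 0.2138^2 × 0.7862^2 = 0.169525
P(M+6) = 4 × 0.2138^1 × 0.7862^3 = 0.415592
P(M+8) = 0.7862^4 = 0.382061
The M+6 peak is largest (0.415592); scaling to 100 gives 0.5 : 7.4 : 40.8 : 100.0 : 91.9.

0.5 : 7.4 : 40.8 : 100.0 : 91.9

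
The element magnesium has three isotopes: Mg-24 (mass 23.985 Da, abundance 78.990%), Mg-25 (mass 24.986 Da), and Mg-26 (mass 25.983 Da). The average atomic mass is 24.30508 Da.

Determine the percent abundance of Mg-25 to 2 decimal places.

10.00%

Let x and y be the fractions of Mg-25 and Mg-26. Then x + y = 1 − 0.78990 = 0.21010 and 24.986x + 25.983y = 24.30508 − 0.78990×23.985 = 5.3593285.
Substituting: 24.986x + 25.983(0.21010 − x) = 5.3593285
(24.986 − 25.983)x = -0.0996998  ⇒  x = 0.10000, y = 0.11010
Mg-25: 10.00%, Mg-26: 11.01%.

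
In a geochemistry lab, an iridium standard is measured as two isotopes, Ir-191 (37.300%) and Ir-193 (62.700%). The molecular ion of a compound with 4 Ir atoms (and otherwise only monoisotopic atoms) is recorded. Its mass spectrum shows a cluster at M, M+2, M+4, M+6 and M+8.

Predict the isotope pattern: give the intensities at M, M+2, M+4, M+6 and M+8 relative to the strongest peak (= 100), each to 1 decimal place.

5.3 : 35.4 : 89.2 : 100.0 : 42.0

Expanding (0.37300 + 0.62700)^4:
P(M) = 0.37300^4 = 0.019357
P(M+2) = 4 × 0.37300^3 × 0.62700^1 = 0.130153
P(M+4) = 6 × 0.37300^2 × 0.62700^2 = 0.328174
P(M+6) = 4 × 0.37300^1 × 0.62700^3 = 0.367766
P(M+8) = 0.62700^4 = 0.154550
The M+6 peak is largest (0.367766); scaling to 100 gives 5.3 : 35.4 : 89.2 : 100.0 : 42.0.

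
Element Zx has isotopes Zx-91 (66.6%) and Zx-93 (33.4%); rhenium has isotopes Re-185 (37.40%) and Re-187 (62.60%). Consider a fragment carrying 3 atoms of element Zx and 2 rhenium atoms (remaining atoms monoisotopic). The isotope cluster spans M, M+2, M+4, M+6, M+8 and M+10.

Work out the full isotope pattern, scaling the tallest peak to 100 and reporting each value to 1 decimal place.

11.6 : 56.5 : 100.0 : 79.9 : 29.5 : 4.1

Element Zx pattern (n=3): 0.2954083 : 0.44444311 : 0.22288889 : 0.0372597
Rhenium pattern (n=2): 0.139876 : 0.468248 : 0.391876
Convolve the two distributions (both contribute in 2-u steps):
  M: 0.2954083×0.139876 = 0.041321
  M+2: 0.2954083×0.468248 + 0.44444311×0.139876 = 0.200491
  M+4: 0.2954083×0.391876 + 0.44444311×0.468248 + 0.22288889×0.139876 = 0.355050
  M+6: 0.44444311×0.391876 + 0.22288889×0.468248 + 0.0372597×0.139876 = 0.283746
  M+8: 0.22288889×0.391876 + 0.0372597×0.468248 = 0.104792
  M+10: 0.0372597×0.391876 = 0.014601
Scale to base peak (0.355050) = 100: 11.6 : 56.5 : 100.0 : 79.9 : 29.5 : 4.1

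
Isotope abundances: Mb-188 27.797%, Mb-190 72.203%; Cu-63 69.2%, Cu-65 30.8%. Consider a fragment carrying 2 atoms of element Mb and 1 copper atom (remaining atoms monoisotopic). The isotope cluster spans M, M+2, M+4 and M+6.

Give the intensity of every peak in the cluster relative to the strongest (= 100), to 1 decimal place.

Element Mb pattern (n=2): 0.07726732 : 0.40140536 : 0.52132732
Copper pattern (n=1): 0.6920 : 0.3080
Convolve the two distributions (both contribute in 2-u steps):
  M: 0.07726732×0.6920 = 0.053469
  M+2: 0.07726732×0.3080 + 0.40140536×0.6920 = 0.301571
  M+4: 0.40140536×0.3080 + 0.52132732×0.6920 = 0.484391
  M+6: 0.52132732×0.3080 = 0.160569
Scale to base peak (0.484391) = 100: 11.0 : 62.3 : 100.0 : 33.1

11.0 : 62.3 : 100.0 : 33.1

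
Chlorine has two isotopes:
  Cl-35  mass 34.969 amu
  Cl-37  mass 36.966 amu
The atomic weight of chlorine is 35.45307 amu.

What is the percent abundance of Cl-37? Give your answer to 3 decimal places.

24.240%

With x = fraction of Cl-35 (so Cl-37 is 1 − x):
34.969·x + 36.966·(1 − x) = 35.45307
(34.969 − 36.966)·x = 35.45307 − 36.966
x = -1.51293 / -1.997 = 0.75760 → 75.760% Cl-35, 24.240% Cl-37.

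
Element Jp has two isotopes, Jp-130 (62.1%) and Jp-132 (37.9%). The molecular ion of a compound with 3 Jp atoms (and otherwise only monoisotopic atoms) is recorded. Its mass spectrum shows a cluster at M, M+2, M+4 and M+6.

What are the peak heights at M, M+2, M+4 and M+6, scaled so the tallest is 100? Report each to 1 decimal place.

54.6 : 100.0 : 61.0 : 12.4

The 3 Jp atoms are independent, so intensities follow the terms of (0.621 + 0.379)^3.
P(M) = 0.621^3 = 0.239483
P(M+2) = 3 × 0.621^2 × 0.379^1 = 0.438474
P(M+4) = 3 × 0.621^1 × 0.379^2 = 0.267603
P(M+6) = 0.379^3 = 0.054440
The M+2 peak is largest (0.438474); scaling to 100 gives 54.6 : 100.0 : 61.0 : 12.4.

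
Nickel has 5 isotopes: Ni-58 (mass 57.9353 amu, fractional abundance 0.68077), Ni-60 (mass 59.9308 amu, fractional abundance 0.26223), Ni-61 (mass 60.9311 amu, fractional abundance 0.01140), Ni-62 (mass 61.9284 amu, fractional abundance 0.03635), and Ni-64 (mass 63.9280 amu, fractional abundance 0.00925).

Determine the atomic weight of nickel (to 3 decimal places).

58.693 amu

The abundance-weighted mean is 0.68077 × 57.9353 + 0.26223 × 59.9308 + 0.01140 × 60.9311 + 0.03635 × 61.9284 + 0.00925 × 63.9280
= 39.44061 + 15.71565 + 0.69461 + 2.25110 + 0.59133 = 58.69330 amu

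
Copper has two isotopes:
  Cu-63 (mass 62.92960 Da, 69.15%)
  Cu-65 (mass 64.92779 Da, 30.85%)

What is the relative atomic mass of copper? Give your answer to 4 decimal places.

Ar = Σ fᵢ·mᵢ = 0.6915 × 62.92960 + 0.3085 × 64.92779
= 43.515818 + 20.030223 = 63.546041 Da

63.5460 Da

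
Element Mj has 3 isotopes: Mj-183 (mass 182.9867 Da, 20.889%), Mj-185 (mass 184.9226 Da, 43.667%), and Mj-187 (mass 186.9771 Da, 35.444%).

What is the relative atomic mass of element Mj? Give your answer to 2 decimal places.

The abundance-weighted mean is 0.20889 × 182.9867 + 0.43667 × 184.9226 + 0.35444 × 186.9771
= 38.22409 + 80.75015 + 66.27216 = 185.24640 Da

185.25 Da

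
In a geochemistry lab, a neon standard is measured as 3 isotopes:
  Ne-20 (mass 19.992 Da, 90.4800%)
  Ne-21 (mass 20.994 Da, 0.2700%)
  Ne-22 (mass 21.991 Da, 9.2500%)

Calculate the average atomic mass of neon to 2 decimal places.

20.18 Da

Ar = Σ fᵢ·mᵢ = 0.904800 × 19.992 + 0.002700 × 20.994 + 0.092500 × 21.991
= 18.0888 + 0.0567 + 2.0342 = 20.1797 Da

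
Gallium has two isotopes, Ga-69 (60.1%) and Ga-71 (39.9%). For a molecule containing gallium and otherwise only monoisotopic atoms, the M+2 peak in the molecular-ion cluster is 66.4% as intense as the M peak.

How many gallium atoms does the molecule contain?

For n independent Ga atoms, I(M+2)/I(M) = n · (abundance Ga-71) / (abundance Ga-69) = n · 0.399/0.601.
n = 0.664 × 0.601/0.399 = 1.00 ≈ 1

1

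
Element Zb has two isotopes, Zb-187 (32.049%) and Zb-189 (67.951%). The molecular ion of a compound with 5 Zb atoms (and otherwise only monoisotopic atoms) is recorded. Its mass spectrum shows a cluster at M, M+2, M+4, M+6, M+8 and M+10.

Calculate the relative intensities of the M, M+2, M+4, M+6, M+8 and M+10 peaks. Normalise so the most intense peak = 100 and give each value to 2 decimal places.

0.99 : 10.49 : 44.49 : 94.33 : 100.00 : 42.40

The 5 Zb atoms are independent, so intensities follow the terms of (0.32049 + 0.67951)^5.
P(M) = 0.32049^5 = 0.003381
P(M+2) = 5 × 0.32049^4 × 0.67951^1 = 0.035845
P(M+4) = 10 × 0.32049^3 × 0.67951^2 = 0.151997
P(M+6) = 10 × 0.32049^2 × 0.67951^3 = 0.322268
P(M+8) = 5 × 0.32049^1 × 0.67951^4 = 0.341639
P(M+10) = 0.67951^5 = 0.144870
The M+8 peak is largest (0.341639); scaling to 100 gives 0.99 : 10.49 : 44.49 : 94.33 : 100.00 : 42.40.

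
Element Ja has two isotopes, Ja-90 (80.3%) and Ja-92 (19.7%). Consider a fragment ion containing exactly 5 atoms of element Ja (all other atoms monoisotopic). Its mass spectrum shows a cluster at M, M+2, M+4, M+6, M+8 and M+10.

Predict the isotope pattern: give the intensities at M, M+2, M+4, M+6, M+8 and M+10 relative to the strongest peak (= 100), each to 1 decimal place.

Expanding (0.803 + 0.197)^5:
P(M) = 0.803^5 = 0.333870
P(M+2) = 5 × 0.803^4 × 0.197^1 = 0.409542
P(M+4) = 10 × 0.803^3 × 0.197^2 = 0.200946
P(M+6) = 10 × 0.803^2 × 0.197^3 = 0.049298
P(M+8) = 5 × 0.803^1 × 0.197^4 = 0.006047
P(M+10) = 0.197^5 = 0.000297
The M+2 peak is largest (0.409542); scaling to 100 gives 81.5 : 100.0 : 49.1 : 12.0 : 1.5 : 0.1.

81.5 : 100.0 : 49.1 : 12.0 : 1.5 : 0.1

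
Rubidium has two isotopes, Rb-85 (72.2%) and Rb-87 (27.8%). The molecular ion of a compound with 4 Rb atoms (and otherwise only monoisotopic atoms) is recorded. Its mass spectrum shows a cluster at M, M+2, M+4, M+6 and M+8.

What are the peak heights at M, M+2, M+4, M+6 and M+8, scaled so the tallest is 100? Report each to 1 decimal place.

64.9 : 100.0 : 57.8 : 14.8 : 1.4

The 4 Rb atoms are independent, so intensities follow the terms of (0.722 + 0.278)^4.
P(M) = 0.722^4 = 0.271737
P(M+2) = 4 × 0.722^3 × 0.278^1 = 0.418520
P(M+4) = 6 × 0.722^2 × 0.278^2 = 0.241721
P(M+6) = 4 × 0.722^1 × 0.278^3 = 0.062049
P(M+8) = 0.278^4 = 0.005973
The M+2 peak is largest (0.418520); scaling to 100 gives 64.9 : 100.0 : 57.8 : 14.8 : 1.4.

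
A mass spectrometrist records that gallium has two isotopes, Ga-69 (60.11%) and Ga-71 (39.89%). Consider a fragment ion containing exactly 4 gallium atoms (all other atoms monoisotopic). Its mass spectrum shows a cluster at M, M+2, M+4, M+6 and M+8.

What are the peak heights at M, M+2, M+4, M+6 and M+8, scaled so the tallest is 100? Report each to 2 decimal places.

Expanding (0.6011 + 0.3989)^4:
P(M) = 0.6011^4 = 0.130553
P(M+2) = 4 × 0.6011^3 × 0.3989^1 = 0.346549
P(M+4) = 6 × 0.6011^2 × 0.3989^2 = 0.344963
P(M+6) = 4 × 0.6011^1 × 0.3989^3 = 0.152616
P(M+8) = 0.3989^4 = 0.025320
The M+2 peak is largest (0.346549); scaling to 100 gives 37.67 : 100.00 : 99.54 : 44.04 : 7.31.

37.67 : 100.00 : 99.54 : 44.04 : 7.31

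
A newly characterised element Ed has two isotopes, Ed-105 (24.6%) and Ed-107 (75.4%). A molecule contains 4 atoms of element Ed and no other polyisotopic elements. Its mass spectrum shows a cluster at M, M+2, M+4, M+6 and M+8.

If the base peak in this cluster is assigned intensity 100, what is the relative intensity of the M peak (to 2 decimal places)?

0.87

(0.246 + 0.754)^4 gives M 0.0037, M+2 0.0449, M+4 0.2064, M+6 0.4218, M+8 0.3232; the largest is M+6.
P(M+6) = C(4,3) × 0.246^1 × 0.754^3 = 4 × 0.2460 × 0.42866106 = 0.421802 (base)
P(M) = C(4,0) × 0.246^4 × 0.754^0 = 1 × 0.00366219 × 1.0000 = 0.003662
Relative intensity = 0.003662 / 0.421802 × 100 = 0.87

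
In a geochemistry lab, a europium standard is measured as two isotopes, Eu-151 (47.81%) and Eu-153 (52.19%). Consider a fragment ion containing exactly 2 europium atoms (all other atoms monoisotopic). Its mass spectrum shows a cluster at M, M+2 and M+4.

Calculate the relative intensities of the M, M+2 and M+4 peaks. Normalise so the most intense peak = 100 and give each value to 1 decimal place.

Each Eu atom is independently Eu-151 (p = 0.4781) or Eu-153 (q = 0.5219); the cluster is the binomial expansion (p + q)^2.
P(M) = 0.4781^2 = 0.228580
P(M+2) = 2 × 0.4781^1 × 0.5219^1 = 0.499041
P(M+4) = 0.5219^2 = 0.272380
The M+2 peak is largest (0.499041); scaling to 100 gives 45.8 : 100.0 : 54.6.

45.8 : 100.0 : 54.6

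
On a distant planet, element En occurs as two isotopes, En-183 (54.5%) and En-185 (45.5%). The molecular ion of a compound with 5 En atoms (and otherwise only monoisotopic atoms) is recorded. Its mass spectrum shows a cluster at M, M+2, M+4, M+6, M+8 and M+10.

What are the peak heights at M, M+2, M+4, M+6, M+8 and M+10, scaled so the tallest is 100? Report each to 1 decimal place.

The 5 En atoms are independent, so intensities follow the terms of (0.545 + 0.455)^5.
P(M) = 0.545^5 = 0.048082
P(M+2) = 5 × 0.545^4 × 0.455^1 = 0.200709
P(M+4) = 10 × 0.545^3 × 0.455^2 = 0.335129
P(M+6) = 10 × 0.545^2 × 0.455^3 = 0.279787
P(M+8) = 5 × 0.545^1 × 0.455^4 = 0.116792
P(M+10) = 0.455^5 = 0.019501
The M+4 peak is largest (0.335129); scaling to 100 gives 14.3 : 59.9 : 100.0 : 83.5 : 34.8 : 5.8.

14.3 : 59.9 : 100.0 : 83.5 : 34.8 : 5.8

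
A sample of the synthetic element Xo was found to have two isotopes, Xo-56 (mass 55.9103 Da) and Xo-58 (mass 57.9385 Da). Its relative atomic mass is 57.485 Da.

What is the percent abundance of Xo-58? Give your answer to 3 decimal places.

Writing the weighted mean with unknown fraction x of Xo-56:
55.9103·x + 57.9385·(1 − x) = 57.485
(55.9103 − 57.9385)·x = 57.485 − 57.9385
x = -0.4535 / -2.0282 = 0.22360 → 22.360% Xo-56, 77.640% Xo-58.

77.640%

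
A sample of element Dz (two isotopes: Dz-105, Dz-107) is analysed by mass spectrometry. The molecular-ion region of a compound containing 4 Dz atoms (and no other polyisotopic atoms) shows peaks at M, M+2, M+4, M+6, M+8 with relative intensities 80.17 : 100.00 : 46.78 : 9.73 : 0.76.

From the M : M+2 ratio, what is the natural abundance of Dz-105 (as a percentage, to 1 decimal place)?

Write p for the Dz-105 fraction. I(M+2)/I(M) = [C(4,1)·p^3·(1−p)] / p^4 = 4·(1−p)/p = 100.00/80.17 = 1.2473
(1−p)/p = 1.2473/4 = 0.3118  ⇒  p = 1/(1 + 0.3118) = 0.7623
Dz-105: 76.2%, Dz-107: 23.8%.

76.2%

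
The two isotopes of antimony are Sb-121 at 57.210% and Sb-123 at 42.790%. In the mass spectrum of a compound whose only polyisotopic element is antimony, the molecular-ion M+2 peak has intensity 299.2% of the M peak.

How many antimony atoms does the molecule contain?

The M+2/M ratio from n Sb atoms is n · q/p = n · 0.42790/0.57210.
n = 2.992 × 0.57210/0.42790 = 4.00 ≈ 4

4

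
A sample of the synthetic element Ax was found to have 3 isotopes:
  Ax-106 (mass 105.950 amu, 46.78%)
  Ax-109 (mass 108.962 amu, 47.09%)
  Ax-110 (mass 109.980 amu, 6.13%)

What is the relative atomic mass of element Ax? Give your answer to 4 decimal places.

107.6154 amu

The abundance-weighted mean is 0.4678 × 105.950 + 0.4709 × 108.962 + 0.0613 × 109.980
= 49.56341 + 51.31021 + 6.74177 = 107.61539 amu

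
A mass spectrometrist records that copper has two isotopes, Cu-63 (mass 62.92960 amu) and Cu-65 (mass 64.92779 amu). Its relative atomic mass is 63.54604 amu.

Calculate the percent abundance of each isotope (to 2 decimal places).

With x = fraction of Cu-63 (so Cu-65 is 1 − x):
62.92960·x + 64.92779·(1 − x) = 63.54604
(62.92960 − 64.92779)·x = 63.54604 − 64.92779
x = -1.38175 / -1.99819 = 0.69150 → 69.15% Cu-63, 30.85% Cu-65.

Cu-63: 69.15%, Cu-65: 30.85%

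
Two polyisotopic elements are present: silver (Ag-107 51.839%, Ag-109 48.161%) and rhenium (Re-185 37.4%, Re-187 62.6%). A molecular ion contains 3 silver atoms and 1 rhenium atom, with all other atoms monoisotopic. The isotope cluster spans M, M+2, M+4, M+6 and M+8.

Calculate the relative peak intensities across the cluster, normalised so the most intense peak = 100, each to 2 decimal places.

Silver pattern (n=3): 0.13930601 : 0.38826655 : 0.36071887 : 0.11170857
Rhenium pattern (n=1): 0.3740 : 0.6260
Convolve the two distributions (both contribute in 2-u steps):
  M: 0.13930601×0.3740 = 0.052100
  M+2: 0.13930601×0.6260 + 0.38826655×0.3740 = 0.232417
  M+4: 0.38826655×0.6260 + 0.36071887×0.3740 = 0.377964
  M+6: 0.36071887×0.6260 + 0.11170857×0.3740 = 0.267589
  M+8: 0.11170857×0.6260 = 0.069930
Scale to base peak (0.377964) = 100: 13.78 : 61.49 : 100.00 : 70.80 : 18.50

13.78 : 61.49 : 100.00 : 70.80 : 18.50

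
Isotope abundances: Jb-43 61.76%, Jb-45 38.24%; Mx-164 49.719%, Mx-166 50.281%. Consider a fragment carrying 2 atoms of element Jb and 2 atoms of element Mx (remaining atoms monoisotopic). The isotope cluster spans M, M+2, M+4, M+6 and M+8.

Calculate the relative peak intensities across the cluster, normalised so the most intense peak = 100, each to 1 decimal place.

Element Jb pattern (n=2): 0.38142976 : 0.47234048 : 0.14622976
Element Mx pattern (n=2): 0.2471979 : 0.49998421 : 0.2528179
Convolve the two distributions (both contribute in 2-u steps):
  M: 0.38142976×0.2471979 = 0.094289
  M+2: 0.38142976×0.49998421 + 0.47234048×0.2471979 = 0.307470
  M+4: 0.38142976×0.2528179 + 0.47234048×0.49998421 + 0.14622976×0.2471979 = 0.368743
  M+6: 0.47234048×0.2528179 + 0.14622976×0.49998421 = 0.192529
  M+8: 0.14622976×0.2528179 = 0.036970
Scale to base peak (0.368743) = 100: 25.6 : 83.4 : 100.0 : 52.2 : 10.0

25.6 : 83.4 : 100.0 : 52.2 : 10.0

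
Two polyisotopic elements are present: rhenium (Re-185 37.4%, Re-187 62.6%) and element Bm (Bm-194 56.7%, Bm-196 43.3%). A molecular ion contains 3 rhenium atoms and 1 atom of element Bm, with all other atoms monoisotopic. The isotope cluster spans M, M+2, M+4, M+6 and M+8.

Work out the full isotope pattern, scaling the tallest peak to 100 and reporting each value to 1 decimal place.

Rhenium pattern (n=3): 0.05231362 : 0.26268713 : 0.43968487 : 0.24531438
Element Bm pattern (n=1): 0.5670 : 0.4330
Convolve the two distributions (both contribute in 2-u steps):
  M: 0.05231362×0.5670 = 0.029662
  M+2: 0.05231362×0.4330 + 0.26268713×0.5670 = 0.171595
  M+4: 0.26268713×0.4330 + 0.43968487×0.5670 = 0.363045
  M+6: 0.43968487×0.4330 + 0.24531438×0.5670 = 0.329477
  M+8: 0.24531438×0.4330 = 0.106221
Scale to base peak (0.363045) = 100: 8.2 : 47.3 : 100.0 : 90.8 : 29.3

8.2 : 47.3 : 100.0 : 90.8 : 29.3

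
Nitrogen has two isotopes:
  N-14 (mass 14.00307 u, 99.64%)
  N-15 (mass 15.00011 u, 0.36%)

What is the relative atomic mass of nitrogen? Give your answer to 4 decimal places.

14.0067 u

Weight each isotope mass by its fractional abundance: 0.9964 × 14.00307 + 0.0036 × 15.00011
= 13.952659 + 0.054000 = 14.006659 u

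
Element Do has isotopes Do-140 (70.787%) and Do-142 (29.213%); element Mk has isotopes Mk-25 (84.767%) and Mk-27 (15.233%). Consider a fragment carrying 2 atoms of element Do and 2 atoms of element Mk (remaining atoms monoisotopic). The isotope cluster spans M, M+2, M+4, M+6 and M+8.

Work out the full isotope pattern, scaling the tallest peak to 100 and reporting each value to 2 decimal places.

Element Do pattern (n=2): 0.50107994 : 0.41358013 : 0.08533994
Element Mk pattern (n=2): 0.71854443 : 0.25825114 : 0.02320443
Convolve the two distributions (both contribute in 2-u steps):
  M: 0.50107994×0.71854443 = 0.360048
  M+2: 0.50107994×0.25825114 + 0.41358013×0.71854443 = 0.426580
  M+4: 0.50107994×0.02320443 + 0.41358013×0.25825114 + 0.08533994×0.71854443 = 0.179755
  M+6: 0.41358013×0.02320443 + 0.08533994×0.25825114 = 0.031636
  M+8: 0.08533994×0.02320443 = 0.001980
Scale to base peak (0.426580) = 100: 84.40 : 100.00 : 42.14 : 7.42 : 0.46

84.40 : 100.00 : 42.14 : 7.42 : 0.46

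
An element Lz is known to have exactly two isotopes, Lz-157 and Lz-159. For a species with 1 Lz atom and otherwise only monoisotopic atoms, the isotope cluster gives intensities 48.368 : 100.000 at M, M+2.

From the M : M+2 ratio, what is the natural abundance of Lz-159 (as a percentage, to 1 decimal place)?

67.4%

Write p for the Lz-157 fraction. I(M+2)/I(M) = [C(1,1)·p^0·(1−p)] / p^1 = 1·(1−p)/p = 100.000/48.368 = 2.0675
(1−p)/p = 2.0675/1 = 2.0675  ⇒  p = 1/(1 + 2.0675) = 0.3260
Lz-157: 32.6%, Lz-159: 67.4%.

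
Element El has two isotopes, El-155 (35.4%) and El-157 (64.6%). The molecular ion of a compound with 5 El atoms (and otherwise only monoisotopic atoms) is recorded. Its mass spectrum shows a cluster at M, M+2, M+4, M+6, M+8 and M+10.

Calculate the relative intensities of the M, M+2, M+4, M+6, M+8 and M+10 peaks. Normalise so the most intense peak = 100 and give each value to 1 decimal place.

1.6 : 15.0 : 54.8 : 100.0 : 91.2 : 33.3

The 5 El atoms are independent, so intensities follow the terms of (0.354 + 0.646)^5.
P(M) = 0.354^5 = 0.005559
P(M+2) = 5 × 0.354^4 × 0.646^1 = 0.050724
P(M+4) = 10 × 0.354^3 × 0.646^2 = 0.185129
P(M+6) = 10 × 0.354^2 × 0.646^3 = 0.337835
P(M+8) = 5 × 0.354^1 × 0.646^4 = 0.308250
P(M+10) = 0.646^5 = 0.112503
The M+6 peak is largest (0.337835); scaling to 100 gives 1.6 : 15.0 : 54.8 : 100.0 : 91.2 : 33.3.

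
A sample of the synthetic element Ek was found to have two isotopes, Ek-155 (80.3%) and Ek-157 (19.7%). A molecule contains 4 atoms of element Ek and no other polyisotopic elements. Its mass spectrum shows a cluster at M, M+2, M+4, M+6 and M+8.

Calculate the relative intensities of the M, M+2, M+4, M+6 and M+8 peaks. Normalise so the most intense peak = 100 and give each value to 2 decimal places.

100.00 : 98.13 : 36.11 : 5.91 : 0.36

Each Ek atom is independently Ek-155 (p = 0.803) or Ek-157 (q = 0.197); the cluster is the binomial expansion (p + q)^4.
P(M) = 0.803^4 = 0.415779
P(M+2) = 4 × 0.803^3 × 0.197^1 = 0.408012
P(M+4) = 6 × 0.803^2 × 0.197^2 = 0.150146
P(M+6) = 4 × 0.803^1 × 0.197^3 = 0.024557
P(M+8) = 0.197^4 = 0.001506
The M peak is largest (0.415779); scaling to 100 gives 100.00 : 98.13 : 36.11 : 5.91 : 0.36.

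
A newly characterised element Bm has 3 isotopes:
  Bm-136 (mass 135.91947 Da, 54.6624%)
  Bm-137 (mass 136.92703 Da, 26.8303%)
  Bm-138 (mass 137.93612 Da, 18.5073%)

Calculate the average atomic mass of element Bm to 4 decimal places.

136.5630 Da

The abundance-weighted mean is 0.546624 × 135.91947 + 0.268303 × 136.92703 + 0.185073 × 137.93612
= 74.296844 + 36.737933 + 25.528252 = 136.563029 Da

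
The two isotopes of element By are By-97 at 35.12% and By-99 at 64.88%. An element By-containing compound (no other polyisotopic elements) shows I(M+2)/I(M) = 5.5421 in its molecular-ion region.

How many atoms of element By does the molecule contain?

For n independent By atoms, I(M+2)/I(M) = n · (abundance By-99) / (abundance By-97) = n · 0.6488/0.3512.
n = 5.5421 × 0.3512/0.6488 = 3.00 ≈ 3

3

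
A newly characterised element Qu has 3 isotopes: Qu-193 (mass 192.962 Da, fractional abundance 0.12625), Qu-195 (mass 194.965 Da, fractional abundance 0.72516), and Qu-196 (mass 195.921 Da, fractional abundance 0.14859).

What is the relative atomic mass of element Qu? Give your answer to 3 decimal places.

Average mass = Σ (abundance × isotope mass) = 0.12625 × 192.962 + 0.72516 × 194.965 + 0.14859 × 195.921
= 24.3615 + 141.3808 + 29.1119 = 194.8542 Da

194.854 Da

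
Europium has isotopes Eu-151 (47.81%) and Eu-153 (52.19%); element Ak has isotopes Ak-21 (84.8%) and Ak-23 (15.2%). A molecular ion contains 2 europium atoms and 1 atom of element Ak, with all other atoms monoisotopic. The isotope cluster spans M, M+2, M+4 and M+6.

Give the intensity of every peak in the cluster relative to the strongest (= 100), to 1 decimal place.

42.3 : 100.0 : 67.0 : 9.0

Europium pattern (n=2): 0.22857961 : 0.49904078 : 0.27237961
Element Ak pattern (n=1): 0.8480 : 0.1520
Convolve the two distributions (both contribute in 2-u steps):
  M: 0.22857961×0.8480 = 0.193836
  M+2: 0.22857961×0.1520 + 0.49904078×0.8480 = 0.457931
  M+4: 0.49904078×0.1520 + 0.27237961×0.8480 = 0.306832
  M+6: 0.27237961×0.1520 = 0.041402
Scale to base peak (0.457931) = 100: 42.3 : 100.0 : 67.0 : 9.0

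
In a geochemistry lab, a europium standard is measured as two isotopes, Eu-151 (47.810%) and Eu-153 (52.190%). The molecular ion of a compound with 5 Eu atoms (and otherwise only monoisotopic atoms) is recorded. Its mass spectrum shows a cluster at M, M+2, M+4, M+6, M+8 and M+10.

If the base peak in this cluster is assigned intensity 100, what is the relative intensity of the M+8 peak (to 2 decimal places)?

54.58

(0.47810 + 0.52190)^5 gives M 0.0250, M+2 0.1363, M+4 0.2977, M+6 0.3249, M+8 0.1774, M+10 0.0387; the largest is M+6.
P(M+6) = C(5,3) × 0.47810^2 × 0.52190^3 = 10 × 0.22857961 × 0.14215492 = 0.324937 (base)
P(M+8) = C(5,4) × 0.47810^1 × 0.52190^4 = 5 × 0.4781 × 0.07419065 = 0.177353
Relative intensity = 0.177353 / 0.324937 × 100 = 54.58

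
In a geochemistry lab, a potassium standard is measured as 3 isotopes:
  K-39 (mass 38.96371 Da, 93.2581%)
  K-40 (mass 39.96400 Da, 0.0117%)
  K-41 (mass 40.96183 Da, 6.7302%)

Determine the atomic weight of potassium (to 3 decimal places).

39.098 Da

Ar = Σ fᵢ·mᵢ = 0.932581 × 38.96371 + 0.000117 × 39.96400 + 0.067302 × 40.96183
= 36.336816 + 0.004676 + 2.756813 = 39.098305 Da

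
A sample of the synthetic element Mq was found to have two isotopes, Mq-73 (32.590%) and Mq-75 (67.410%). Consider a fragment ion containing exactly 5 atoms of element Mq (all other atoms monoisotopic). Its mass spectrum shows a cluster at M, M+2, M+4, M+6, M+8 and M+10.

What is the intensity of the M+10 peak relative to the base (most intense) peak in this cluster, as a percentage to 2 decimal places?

41.37%

Term probabilities: M 0.0037, M+2 0.0380, M+4 0.1573, M+6 0.3253, M+8 0.3365, M+10 0.1392. Base peak = M+8.
P(M+8) = C(5,4) × 0.32590^1 × 0.67410^4 = 5 × 0.3259 × 0.20648918 = 0.336474 (base)
P(M+10) = C(5,5) × 0.32590^0 × 0.67410^5 = 1 × 1.0000 × 0.13919436 = 0.139194
Relative intensity = 0.139194 / 0.336474 × 100 = 41.37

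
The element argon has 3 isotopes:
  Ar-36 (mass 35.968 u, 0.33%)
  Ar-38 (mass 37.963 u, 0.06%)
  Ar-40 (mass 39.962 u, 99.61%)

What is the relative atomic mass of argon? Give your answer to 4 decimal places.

Weight each isotope mass by its fractional abundance: 0.0033 × 35.968 + 0.0006 × 37.963 + 0.9961 × 39.962
= 0.11869 + 0.02278 + 39.80615 = 39.94762 u

39.9476 u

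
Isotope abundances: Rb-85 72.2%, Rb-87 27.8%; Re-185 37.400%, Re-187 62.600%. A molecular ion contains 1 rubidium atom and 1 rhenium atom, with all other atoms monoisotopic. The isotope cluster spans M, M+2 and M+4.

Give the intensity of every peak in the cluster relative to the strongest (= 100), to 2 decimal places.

48.57 : 100.00 : 31.30

Rubidium pattern (n=1): 0.7220 : 0.2780
Rhenium pattern (n=1): 0.3740 : 0.6260
Convolve the two distributions (both contribute in 2-u steps):
  M: 0.7220×0.3740 = 0.270028
  M+2: 0.7220×0.6260 + 0.2780×0.3740 = 0.555944
  M+4: 0.2780×0.6260 = 0.174028
Scale to base peak (0.555944) = 100: 48.57 : 100.00 : 31.30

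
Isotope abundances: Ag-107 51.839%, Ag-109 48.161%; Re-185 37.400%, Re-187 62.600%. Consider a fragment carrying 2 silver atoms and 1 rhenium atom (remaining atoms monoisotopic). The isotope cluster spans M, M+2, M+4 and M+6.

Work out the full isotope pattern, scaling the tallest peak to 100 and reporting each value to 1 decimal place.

Silver pattern (n=2): 0.26872819 : 0.49932362 : 0.23194819
Rhenium pattern (n=1): 0.3740 : 0.6260
Convolve the two distributions (both contribute in 2-u steps):
  M: 0.26872819×0.3740 = 0.100504
  M+2: 0.26872819×0.6260 + 0.49932362×0.3740 = 0.354971
  M+4: 0.49932362×0.6260 + 0.23194819×0.3740 = 0.399325
  M+6: 0.23194819×0.6260 = 0.145200
Scale to base peak (0.399325) = 100: 25.2 : 88.9 : 100.0 : 36.4

25.2 : 88.9 : 100.0 : 36.4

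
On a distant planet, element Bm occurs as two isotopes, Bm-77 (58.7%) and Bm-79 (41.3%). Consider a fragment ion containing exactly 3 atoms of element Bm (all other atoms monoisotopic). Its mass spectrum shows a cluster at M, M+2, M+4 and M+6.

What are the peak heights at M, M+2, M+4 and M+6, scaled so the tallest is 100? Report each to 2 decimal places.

47.38 : 100.00 : 70.36 : 16.50

Each Bm atom is independently Bm-77 (p = 0.587) or Bm-79 (q = 0.413); the cluster is the binomial expansion (p + q)^3.
P(M) = 0.587^3 = 0.202262
P(M+2) = 3 × 0.587^2 × 0.413^1 = 0.426921
P(M+4) = 3 × 0.587^1 × 0.413^2 = 0.300372
P(M+6) = 0.413^3 = 0.070445
The M+2 peak is largest (0.426921); scaling to 100 gives 47.38 : 100.00 : 70.36 : 16.50.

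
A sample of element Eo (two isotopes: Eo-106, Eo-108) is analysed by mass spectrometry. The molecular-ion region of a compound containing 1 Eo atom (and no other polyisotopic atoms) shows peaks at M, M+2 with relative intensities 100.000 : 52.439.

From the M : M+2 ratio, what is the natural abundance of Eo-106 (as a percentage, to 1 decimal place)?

65.6%

Let p = fractional abundance of Eo-106. I(M+2)/I(M) = [C(1,1)·p^0·(1−p)] / p^1 = 1·(1−p)/p = 52.439/100.000 = 0.5244
(1−p)/p = 0.5244/1 = 0.5244  ⇒  p = 1/(1 + 0.5244) = 0.6560
Eo-106: 65.6%, Eo-108: 34.4%.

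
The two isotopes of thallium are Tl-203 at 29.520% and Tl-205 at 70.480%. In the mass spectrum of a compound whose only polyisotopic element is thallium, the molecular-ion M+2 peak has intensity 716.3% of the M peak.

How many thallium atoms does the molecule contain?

With n Tl atoms, P(M+2)/P(M) = C(n,1)·p^(n−1)q / p^n = n·q/p = n · 0.70480/0.29520.
n = 7.163 × 0.29520/0.70480 = 3.00 ≈ 3

3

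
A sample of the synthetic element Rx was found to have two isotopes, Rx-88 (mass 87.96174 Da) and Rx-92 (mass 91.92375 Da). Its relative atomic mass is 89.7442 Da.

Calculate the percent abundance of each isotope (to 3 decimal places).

Let x be the fractional abundance of Rx-88; then Rx-92 has abundance 1 − x.
87.96174·x + 91.92375·(1 − x) = 89.7442
(87.96174 − 91.92375)·x = 89.7442 − 91.92375
x = -2.17955 / -3.96201 = 0.55011 → 55.011% Rx-88, 44.989% Rx-92.

Rx-88: 55.011%, Rx-92: 44.989%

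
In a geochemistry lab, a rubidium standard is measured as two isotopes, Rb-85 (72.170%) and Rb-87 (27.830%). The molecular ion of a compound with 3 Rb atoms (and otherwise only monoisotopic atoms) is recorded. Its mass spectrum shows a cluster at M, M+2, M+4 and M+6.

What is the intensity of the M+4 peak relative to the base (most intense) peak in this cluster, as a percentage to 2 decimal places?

(0.72170 + 0.27830)^3 gives M 0.3759, M+2 0.4349, M+4 0.1677, M+6 0.0216; the largest is M+2.
P(M+2) = C(3,1) × 0.72170^2 × 0.27830^1 = 3 × 0.52085089 × 0.2783 = 0.434858 (base)
P(M+4) = C(3,2) × 0.72170^1 × 0.27830^2 = 3 × 0.7217 × 0.07745089 = 0.167689
Relative intensity = 0.167689 / 0.434858 × 100 = 38.56

38.56%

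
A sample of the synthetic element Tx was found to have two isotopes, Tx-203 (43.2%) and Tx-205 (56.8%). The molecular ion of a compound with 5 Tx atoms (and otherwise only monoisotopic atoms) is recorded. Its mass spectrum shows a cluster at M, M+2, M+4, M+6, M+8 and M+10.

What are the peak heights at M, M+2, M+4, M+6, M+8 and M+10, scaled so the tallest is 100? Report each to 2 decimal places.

Each Tx atom is independently Tx-203 (p = 0.432) or Tx-205 (q = 0.568); the cluster is the binomial expansion (p + q)^5.
P(M) = 0.432^5 = 0.015046
P(M+2) = 5 × 0.432^4 × 0.568^1 = 0.098913
P(M+4) = 10 × 0.432^3 × 0.568^2 = 0.260105
P(M+6) = 10 × 0.432^2 × 0.568^3 = 0.341989
P(M+8) = 5 × 0.432^1 × 0.568^4 = 0.224826
P(M+10) = 0.568^5 = 0.059121
The M+6 peak is largest (0.341989); scaling to 100 gives 4.40 : 28.92 : 76.06 : 100.00 : 65.74 : 17.29.

4.40 : 28.92 : 76.06 : 100.00 : 65.74 : 17.29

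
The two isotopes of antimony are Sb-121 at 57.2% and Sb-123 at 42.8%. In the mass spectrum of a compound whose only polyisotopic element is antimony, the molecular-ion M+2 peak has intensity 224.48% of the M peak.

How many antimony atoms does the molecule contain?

3

With n Sb atoms, P(M+2)/P(M) = C(n,1)·p^(n−1)q / p^n = n·q/p = n · 0.428/0.572.
n = 2.2448 × 0.572/0.428 = 3.00 ≈ 3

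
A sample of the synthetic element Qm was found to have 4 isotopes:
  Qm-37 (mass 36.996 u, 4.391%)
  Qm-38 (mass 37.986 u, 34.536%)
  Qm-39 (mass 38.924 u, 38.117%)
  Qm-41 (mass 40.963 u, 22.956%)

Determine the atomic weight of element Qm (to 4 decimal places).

The abundance-weighted mean is 0.04391 × 36.996 + 0.34536 × 37.986 + 0.38117 × 38.924 + 0.22956 × 40.963
= 1.62449 + 13.11884 + 14.83666 + 9.40347 = 38.98346 u

38.9835 u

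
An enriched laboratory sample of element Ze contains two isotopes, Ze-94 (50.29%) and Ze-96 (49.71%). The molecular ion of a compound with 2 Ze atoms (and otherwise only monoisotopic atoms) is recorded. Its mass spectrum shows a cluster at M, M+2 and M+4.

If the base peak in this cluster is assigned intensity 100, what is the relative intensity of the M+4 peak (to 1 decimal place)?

49.4

(0.5029 + 0.4971)^2 gives M 0.2529, M+2 0.5000, M+4 0.2471; the largest is M+2.
P(M+2) = C(2,1) × 0.5029^1 × 0.4971^1 = 2 × 0.5029 × 0.4971 = 0.499983 (base)
P(M+4) = C(2,2) × 0.5029^0 × 0.4971^2 = 1 × 1.0000 × 0.24710841 = 0.247108
Relative intensity = 0.247108 / 0.499983 × 100 = 49.4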